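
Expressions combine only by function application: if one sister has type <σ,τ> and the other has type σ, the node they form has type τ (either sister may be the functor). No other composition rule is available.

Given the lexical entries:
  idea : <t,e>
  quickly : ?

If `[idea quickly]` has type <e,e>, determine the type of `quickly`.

At [idea quickly] (required: <e,e>): idea is <t,e>, which is not a function with range <e,e>; hence quickly is the functor — type <<t,e>,<e,e>>.

<<t,e>,<e,e>>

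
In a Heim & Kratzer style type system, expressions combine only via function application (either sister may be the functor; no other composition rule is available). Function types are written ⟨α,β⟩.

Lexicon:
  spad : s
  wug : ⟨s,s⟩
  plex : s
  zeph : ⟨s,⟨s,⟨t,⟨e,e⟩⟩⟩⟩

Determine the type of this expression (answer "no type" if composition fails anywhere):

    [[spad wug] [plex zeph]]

⟨t,⟨e,e⟩⟩

[spad wug]: ⟨s,s⟩ applied to s yields s.
[plex zeph]: ⟨s,⟨s,⟨t,⟨e,e⟩⟩⟩⟩ applied to s yields ⟨s,⟨t,⟨e,e⟩⟩⟩.
[[spad wug] [plex zeph]]: ⟨s,⟨t,⟨e,e⟩⟩⟩ applied to s yields ⟨t,⟨e,e⟩⟩.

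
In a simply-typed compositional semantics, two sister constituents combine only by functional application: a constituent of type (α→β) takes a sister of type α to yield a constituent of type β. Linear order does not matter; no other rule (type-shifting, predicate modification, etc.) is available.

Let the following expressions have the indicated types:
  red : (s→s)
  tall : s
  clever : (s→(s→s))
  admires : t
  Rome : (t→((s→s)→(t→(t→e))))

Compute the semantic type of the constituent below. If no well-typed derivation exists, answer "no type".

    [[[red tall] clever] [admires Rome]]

At [red tall], red : (s→s) takes tall : s, giving s.
At [[red tall] clever], clever : (s→(s→s)) takes [red tall] : s, giving (s→s).
At [admires Rome], Rome : (t→((s→s)→(t→(t→e)))) takes admires : t, giving ((s→s)→(t→(t→e))).
At [[[red tall] clever] [admires Rome]], [admires Rome] : ((s→s)→(t→(t→e))) takes [[red tall] clever] : (s→s), giving (t→(t→e)).

(t→(t→e))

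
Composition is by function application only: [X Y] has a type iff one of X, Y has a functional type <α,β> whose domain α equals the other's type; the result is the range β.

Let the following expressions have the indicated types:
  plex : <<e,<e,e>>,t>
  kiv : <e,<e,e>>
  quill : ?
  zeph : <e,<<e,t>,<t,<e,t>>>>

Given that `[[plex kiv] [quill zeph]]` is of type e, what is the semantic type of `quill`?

[[plex kiv] [quill zeph]] is required to be e. [plex kiv] : t cannot yield e as functor, so [quill zeph] : <t,e>.
[quill zeph] is required to be <t,e>. zeph : <e,<<e,t>,<t,<e,t>>>> cannot yield <t,e> as functor, so quill : <<e,<<e,t>,<t,<e,t>>>>,<t,e>>.

<<e,<<e,t>,<t,<e,t>>>>,<t,e>>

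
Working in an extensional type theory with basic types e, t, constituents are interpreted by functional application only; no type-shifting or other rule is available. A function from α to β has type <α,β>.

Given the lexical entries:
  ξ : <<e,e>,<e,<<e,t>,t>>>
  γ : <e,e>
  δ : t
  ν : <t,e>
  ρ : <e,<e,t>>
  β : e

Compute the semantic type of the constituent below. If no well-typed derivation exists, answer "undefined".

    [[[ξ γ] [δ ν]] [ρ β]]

t

[ξ γ]: functor ξ : <<e,e>,<e,<<e,t>,t>>>, argument γ : <e,e>; result <e,<<e,t>,t>>.
[δ ν]: functor ν : <t,e>, argument δ : t; result e.
[[ξ γ] [δ ν]]: functor [ξ γ] : <e,<<e,t>,t>>, argument [δ ν] : e; result <<e,t>,t>.
[ρ β]: functor ρ : <e,<e,t>>, argument β : e; result <e,t>.
[[[ξ γ] [δ ν]] [ρ β]]: functor [[ξ γ] [δ ν]] : <<e,t>,t>, argument [ρ β] : <e,t>; result t.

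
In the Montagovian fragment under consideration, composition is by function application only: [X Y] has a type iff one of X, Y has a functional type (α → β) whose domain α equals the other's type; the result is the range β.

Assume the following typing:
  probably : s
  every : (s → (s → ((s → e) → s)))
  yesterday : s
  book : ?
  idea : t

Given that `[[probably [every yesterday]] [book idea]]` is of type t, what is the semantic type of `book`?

(t → (((s → e) → s) → t))

[[probably [every yesterday]] [book idea]] is required to be t. [probably [every yesterday]] : ((s → e) → s) cannot yield t as functor, so [book idea] : (((s → e) → s) → t).
[book idea] is required to be (((s → e) → s) → t). idea : t cannot yield (((s → e) → s) → t) as functor, so book : (t → (((s → e) → s) → t)).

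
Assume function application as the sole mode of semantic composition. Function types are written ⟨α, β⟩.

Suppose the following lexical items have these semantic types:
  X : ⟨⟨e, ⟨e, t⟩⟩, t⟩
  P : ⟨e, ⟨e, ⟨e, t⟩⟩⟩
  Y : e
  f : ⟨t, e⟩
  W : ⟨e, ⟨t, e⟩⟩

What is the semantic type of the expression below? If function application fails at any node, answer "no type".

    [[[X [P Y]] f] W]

⟨t, e⟩

[P Y]: functor P : ⟨e, ⟨e, ⟨e, t⟩⟩⟩, argument Y : e; result ⟨e, ⟨e, t⟩⟩.
[X [P Y]]: functor X : ⟨⟨e, ⟨e, t⟩⟩, t⟩, argument [P Y] : ⟨e, ⟨e, t⟩⟩; result t.
[[X [P Y]] f]: functor f : ⟨t, e⟩, argument [X [P Y]] : t; result e.
[[[X [P Y]] f] W]: functor W : ⟨e, ⟨t, e⟩⟩, argument [[X [P Y]] f] : e; result ⟨t, e⟩.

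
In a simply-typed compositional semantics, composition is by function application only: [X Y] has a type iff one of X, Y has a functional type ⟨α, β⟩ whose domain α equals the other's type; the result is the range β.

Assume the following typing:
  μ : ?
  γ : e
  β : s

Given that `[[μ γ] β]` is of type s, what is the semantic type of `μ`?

[[μ γ] β] is required to be s. β : s cannot yield s as functor, so [μ γ] : ⟨s, s⟩.
[μ γ] is required to be ⟨s, s⟩. γ : e cannot yield ⟨s, s⟩ as functor, so μ : ⟨e, ⟨s, s⟩⟩.

⟨e, ⟨s, s⟩⟩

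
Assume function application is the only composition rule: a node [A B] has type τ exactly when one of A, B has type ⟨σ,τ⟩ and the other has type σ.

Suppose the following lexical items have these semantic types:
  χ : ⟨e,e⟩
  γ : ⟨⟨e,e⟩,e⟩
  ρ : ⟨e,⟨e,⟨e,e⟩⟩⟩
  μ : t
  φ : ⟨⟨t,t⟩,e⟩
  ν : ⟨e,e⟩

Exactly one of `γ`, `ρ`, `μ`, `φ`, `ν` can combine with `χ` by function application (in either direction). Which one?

γ

γ — combines: γ : ⟨⟨e,e⟩,e⟩ takes χ : ⟨e,e⟩ as argument, giving e.
ρ : ⟨e,⟨e,⟨e,e⟩⟩⟩ — does not combine with χ.
μ : t — does not combine with χ.
φ : ⟨⟨t,t⟩,e⟩ — does not combine with χ.
ν : ⟨e,e⟩ — does not combine with χ.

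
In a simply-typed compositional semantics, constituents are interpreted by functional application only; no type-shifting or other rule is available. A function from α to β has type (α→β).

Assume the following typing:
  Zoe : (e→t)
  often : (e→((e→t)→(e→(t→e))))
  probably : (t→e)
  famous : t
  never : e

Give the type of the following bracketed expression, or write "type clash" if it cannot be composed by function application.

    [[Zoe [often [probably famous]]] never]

(t→e)

[probably famous]: (t→e) applied to t yields e.
[often [probably famous]]: (e→((e→t)→(e→(t→e)))) applied to e yields ((e→t)→(e→(t→e))).
[Zoe [often [probably famous]]]: ((e→t)→(e→(t→e))) applied to (e→t) yields (e→(t→e)).
[[Zoe [often [probably famous]]] never]: (e→(t→e)) applied to e yields (t→e).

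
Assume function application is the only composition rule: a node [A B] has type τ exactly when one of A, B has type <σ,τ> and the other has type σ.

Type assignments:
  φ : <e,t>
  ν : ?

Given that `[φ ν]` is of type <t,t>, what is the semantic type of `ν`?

At [φ ν] (required: <t,t>): φ is <e,t>, which is not a function with range <t,t>; hence ν is the functor — type <<e,t>,<t,t>>.

<<e,t>,<t,t>>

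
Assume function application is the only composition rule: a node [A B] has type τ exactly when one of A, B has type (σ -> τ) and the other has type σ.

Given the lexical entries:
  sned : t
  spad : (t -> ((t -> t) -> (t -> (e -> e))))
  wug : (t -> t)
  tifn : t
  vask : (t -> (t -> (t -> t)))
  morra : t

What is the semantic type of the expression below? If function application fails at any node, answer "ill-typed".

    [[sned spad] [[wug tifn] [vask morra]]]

(t -> (e -> e))

[sned spad]: spad is (t -> ((t -> t) -> (t -> (e -> e)))), sned is t; result ((t -> t) -> (t -> (e -> e))).
[wug tifn]: wug is (t -> t), tifn is t; result t.
[vask morra]: vask is (t -> (t -> (t -> t))), morra is t; result (t -> (t -> t)).
[[wug tifn] [vask morra]]: [vask morra] is (t -> (t -> t)), [wug tifn] is t; result (t -> t).
[[sned spad] [[wug tifn] [vask morra]]]: [sned spad] is ((t -> t) -> (t -> (e -> e))), [[wug tifn] [vask morra]] is (t -> t); result (t -> (e -> e)).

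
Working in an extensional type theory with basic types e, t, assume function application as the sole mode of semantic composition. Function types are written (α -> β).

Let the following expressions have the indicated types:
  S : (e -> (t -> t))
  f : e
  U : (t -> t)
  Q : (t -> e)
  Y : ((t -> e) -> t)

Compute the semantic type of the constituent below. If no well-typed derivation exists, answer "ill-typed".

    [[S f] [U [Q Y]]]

t

[S f]: (e -> (t -> t)) applied to e yields (t -> t).
[Q Y]: ((t -> e) -> t) applied to (t -> e) yields t.
[U [Q Y]]: (t -> t) applied to t yields t.
[[S f] [U [Q Y]]]: (t -> t) applied to t yields t.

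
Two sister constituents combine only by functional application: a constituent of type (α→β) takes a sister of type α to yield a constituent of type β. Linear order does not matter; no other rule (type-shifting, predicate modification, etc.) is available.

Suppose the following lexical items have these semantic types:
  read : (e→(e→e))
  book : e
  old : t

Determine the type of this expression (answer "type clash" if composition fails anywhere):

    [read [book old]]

type clash

[book old]: e and t cannot combine by function application — type clash.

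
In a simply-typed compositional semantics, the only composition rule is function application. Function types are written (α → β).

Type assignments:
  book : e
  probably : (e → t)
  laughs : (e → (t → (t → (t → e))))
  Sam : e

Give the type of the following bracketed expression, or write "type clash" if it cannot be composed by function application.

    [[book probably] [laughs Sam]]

(t → (t → e))

At [book probably], probably : (e → t) takes book : e, giving t.
At [laughs Sam], laughs : (e → (t → (t → (t → e)))) takes Sam : e, giving (t → (t → (t → e))).
At [[book probably] [laughs Sam]], [laughs Sam] : (t → (t → (t → e))) takes [book probably] : t, giving (t → (t → e)).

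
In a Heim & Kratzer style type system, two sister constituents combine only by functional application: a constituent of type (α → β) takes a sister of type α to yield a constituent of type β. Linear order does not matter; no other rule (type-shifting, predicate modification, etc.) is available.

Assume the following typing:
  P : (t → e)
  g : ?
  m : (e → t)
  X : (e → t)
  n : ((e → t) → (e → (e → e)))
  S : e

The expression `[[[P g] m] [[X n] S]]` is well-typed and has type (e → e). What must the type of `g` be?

((t → e) → ((e → t) → ((e → e) → (e → e))))

At [[[P g] m] [[X n] S]] (required: (e → e)): [[X n] S] is (e → e), which is not a function with range (e → e); hence [[P g] m] is the functor — type ((e → e) → (e → e)).
At [[P g] m] (required: ((e → e) → (e → e))): m is (e → t), which is not a function with range ((e → e) → (e → e)); hence [P g] is the functor — type ((e → t) → ((e → e) → (e → e))).
At [P g] (required: ((e → t) → ((e → e) → (e → e)))): P is (t → e), which is not a function with range ((e → t) → ((e → e) → (e → e))); hence g is the functor — type ((t → e) → ((e → t) → ((e → e) → (e → e)))).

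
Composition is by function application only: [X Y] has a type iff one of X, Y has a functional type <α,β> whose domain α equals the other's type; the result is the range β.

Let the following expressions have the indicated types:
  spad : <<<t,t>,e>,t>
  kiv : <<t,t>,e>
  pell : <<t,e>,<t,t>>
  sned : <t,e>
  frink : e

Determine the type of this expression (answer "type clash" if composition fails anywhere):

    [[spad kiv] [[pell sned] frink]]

[spad kiv]: spad is <<<t,t>,e>,t>, kiv is <<t,t>,e>; result t.
[pell sned]: pell is <<t,e>,<t,t>>, sned is <t,e>; result <t,t>.
At [[pell sned] frink]: neither <t,t> nor e can take the other as argument; the node is ill-typed.

type clash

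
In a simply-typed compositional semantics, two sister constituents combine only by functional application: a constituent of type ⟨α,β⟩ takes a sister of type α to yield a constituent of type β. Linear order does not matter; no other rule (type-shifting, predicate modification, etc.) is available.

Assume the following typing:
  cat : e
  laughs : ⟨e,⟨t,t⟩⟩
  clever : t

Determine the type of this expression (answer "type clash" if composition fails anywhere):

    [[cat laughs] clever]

t

[cat laughs]: ⟨e,⟨t,t⟩⟩ applied to e yields ⟨t,t⟩.
[[cat laughs] clever]: ⟨t,t⟩ applied to t yields t.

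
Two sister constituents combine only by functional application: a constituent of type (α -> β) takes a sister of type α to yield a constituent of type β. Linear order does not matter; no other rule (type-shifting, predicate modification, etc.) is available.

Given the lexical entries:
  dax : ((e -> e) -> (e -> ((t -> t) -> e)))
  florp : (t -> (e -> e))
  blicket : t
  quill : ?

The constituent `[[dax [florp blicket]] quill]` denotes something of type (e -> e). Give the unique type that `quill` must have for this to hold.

((e -> ((t -> t) -> e)) -> (e -> e))

For [[dax [florp blicket]] quill] to have type (e -> e) with [dax [florp blicket]] of type (e -> ((t -> t) -> e)), quill must be the function: quill : ((e -> ((t -> t) -> e)) -> (e -> e)).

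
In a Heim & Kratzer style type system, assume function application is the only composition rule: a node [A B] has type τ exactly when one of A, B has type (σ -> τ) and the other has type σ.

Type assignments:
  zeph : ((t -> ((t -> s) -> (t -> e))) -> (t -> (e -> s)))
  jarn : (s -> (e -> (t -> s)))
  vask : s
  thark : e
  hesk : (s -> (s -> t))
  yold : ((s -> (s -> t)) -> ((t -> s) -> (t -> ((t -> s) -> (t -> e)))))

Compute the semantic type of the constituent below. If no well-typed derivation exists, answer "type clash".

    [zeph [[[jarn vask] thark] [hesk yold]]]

[jarn vask]: jarn is (s -> (e -> (t -> s))), vask is s; result (e -> (t -> s)).
[[jarn vask] thark]: [jarn vask] is (e -> (t -> s)), thark is e; result (t -> s).
[hesk yold]: yold is ((s -> (s -> t)) -> ((t -> s) -> (t -> ((t -> s) -> (t -> e))))), hesk is (s -> (s -> t)); result ((t -> s) -> (t -> ((t -> s) -> (t -> e)))).
[[[jarn vask] thark] [hesk yold]]: [hesk yold] is ((t -> s) -> (t -> ((t -> s) -> (t -> e)))), [[jarn vask] thark] is (t -> s); result (t -> ((t -> s) -> (t -> e))).
[zeph [[[jarn vask] thark] [hesk yold]]]: zeph is ((t -> ((t -> s) -> (t -> e))) -> (t -> (e -> s))), [[[jarn vask] thark] [hesk yold]] is (t -> ((t -> s) -> (t -> e))); result (t -> (e -> s)).

(t -> (e -> s))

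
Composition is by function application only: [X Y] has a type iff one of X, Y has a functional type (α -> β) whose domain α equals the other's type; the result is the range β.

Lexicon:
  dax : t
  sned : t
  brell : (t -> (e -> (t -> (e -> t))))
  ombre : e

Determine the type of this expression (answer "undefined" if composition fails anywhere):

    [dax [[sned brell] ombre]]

(e -> t)

[sned brell] — brell of type (t -> (e -> (t -> (e -> t)))) combines with sned of type t: type (e -> (t -> (e -> t))).
[[sned brell] ombre] — [sned brell] of type (e -> (t -> (e -> t))) combines with ombre of type e: type (t -> (e -> t)).
[dax [[sned brell] ombre]] — [[sned brell] ombre] of type (t -> (e -> t)) combines with dax of type t: type (e -> t).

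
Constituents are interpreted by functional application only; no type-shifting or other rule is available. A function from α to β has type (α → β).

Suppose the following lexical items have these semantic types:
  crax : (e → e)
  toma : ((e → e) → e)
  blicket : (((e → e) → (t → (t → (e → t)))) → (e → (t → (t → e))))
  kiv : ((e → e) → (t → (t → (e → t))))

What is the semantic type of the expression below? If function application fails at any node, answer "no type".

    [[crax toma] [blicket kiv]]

[crax toma]: ((e → e) → e) applied to (e → e) yields e.
[blicket kiv]: (((e → e) → (t → (t → (e → t)))) → (e → (t → (t → e)))) applied to ((e → e) → (t → (t → (e → t)))) yields (e → (t → (t → e))).
[[crax toma] [blicket kiv]]: (e → (t → (t → e))) applied to e yields (t → (t → e)).

(t → (t → e))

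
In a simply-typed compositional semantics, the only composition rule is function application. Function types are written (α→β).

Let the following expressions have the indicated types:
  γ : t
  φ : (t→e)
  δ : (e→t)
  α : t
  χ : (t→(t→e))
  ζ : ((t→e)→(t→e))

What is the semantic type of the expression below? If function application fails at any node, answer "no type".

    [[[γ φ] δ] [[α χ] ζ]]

[γ φ]: functor φ : (t→e), argument γ : t; result e.
[[γ φ] δ]: functor δ : (e→t), argument [γ φ] : e; result t.
[α χ]: functor χ : (t→(t→e)), argument α : t; result (t→e).
[[α χ] ζ]: functor ζ : ((t→e)→(t→e)), argument [α χ] : (t→e); result (t→e).
[[[γ φ] δ] [[α χ] ζ]]: functor [[α χ] ζ] : (t→e), argument [[γ φ] δ] : t; result e.

e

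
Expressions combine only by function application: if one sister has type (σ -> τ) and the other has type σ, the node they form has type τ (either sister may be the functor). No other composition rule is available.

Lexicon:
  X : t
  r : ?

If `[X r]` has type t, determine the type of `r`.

(t -> t)

For [X r] to have type t with X of type t, r must be the function: r : (t -> t).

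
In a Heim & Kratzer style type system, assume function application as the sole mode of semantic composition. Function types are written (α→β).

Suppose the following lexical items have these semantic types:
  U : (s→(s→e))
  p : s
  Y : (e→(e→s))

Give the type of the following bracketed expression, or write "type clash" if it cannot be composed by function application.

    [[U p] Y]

type clash

[U p]: U is (s→(s→e)), p is s; result (s→e).
[[U p] Y]: (s→e) and (e→(e→s)) cannot combine by function application — type clash.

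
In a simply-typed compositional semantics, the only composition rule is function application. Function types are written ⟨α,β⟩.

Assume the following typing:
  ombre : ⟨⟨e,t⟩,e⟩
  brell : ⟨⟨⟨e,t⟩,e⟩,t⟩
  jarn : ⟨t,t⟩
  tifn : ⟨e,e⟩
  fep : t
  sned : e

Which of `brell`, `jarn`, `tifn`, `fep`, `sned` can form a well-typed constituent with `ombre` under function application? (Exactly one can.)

brell

brell — combines: brell : ⟨⟨⟨e,t⟩,e⟩,t⟩ takes ombre : ⟨⟨e,t⟩,e⟩ as argument, giving t.
jarn : ⟨t,t⟩ — neither side's domain matches the other.
tifn : ⟨e,e⟩ — neither side's domain matches the other.
fep : t — neither side's domain matches the other.
sned : e — neither side's domain matches the other.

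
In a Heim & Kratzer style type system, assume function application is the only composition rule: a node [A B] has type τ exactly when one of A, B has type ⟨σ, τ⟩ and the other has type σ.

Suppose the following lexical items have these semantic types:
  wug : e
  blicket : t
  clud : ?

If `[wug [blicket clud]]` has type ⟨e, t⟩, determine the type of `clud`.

⟨t, ⟨e, ⟨e, t⟩⟩⟩

[wug [blicket clud]] must have type ⟨e, t⟩. The sister wug has type e; that is not a function onto ⟨e, t⟩, so [blicket clud] must be the functor, of type ⟨e, ⟨e, t⟩⟩.
[blicket clud] must have type ⟨e, ⟨e, t⟩⟩. The sister blicket has type t; that is not a function onto ⟨e, ⟨e, t⟩⟩, so clud must be the functor, of type ⟨t, ⟨e, ⟨e, t⟩⟩⟩.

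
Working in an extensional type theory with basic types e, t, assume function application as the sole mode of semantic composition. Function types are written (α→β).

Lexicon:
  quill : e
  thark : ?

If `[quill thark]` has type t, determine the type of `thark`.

(e→t)

[quill thark] is required to be t. quill : e cannot yield t as functor, so thark : (e→t).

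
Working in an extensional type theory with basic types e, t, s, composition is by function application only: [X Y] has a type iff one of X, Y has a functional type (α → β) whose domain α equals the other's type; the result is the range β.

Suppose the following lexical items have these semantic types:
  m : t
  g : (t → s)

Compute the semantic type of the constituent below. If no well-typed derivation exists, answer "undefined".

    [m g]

s

At [m g], g : (t → s) takes m : t, giving s.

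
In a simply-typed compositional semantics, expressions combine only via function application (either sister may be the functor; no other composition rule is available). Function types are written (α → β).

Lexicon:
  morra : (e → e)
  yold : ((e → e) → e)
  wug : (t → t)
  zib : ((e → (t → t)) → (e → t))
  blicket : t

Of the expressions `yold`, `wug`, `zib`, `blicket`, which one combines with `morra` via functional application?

yold — combines: yold : ((e → e) → e) takes morra : (e → e) as argument, giving e.
wug : (t → t) — does not combine with morra.
zib : ((e → (t → t)) → (e → t)) — does not combine with morra.
blicket : t — does not combine with morra.

yold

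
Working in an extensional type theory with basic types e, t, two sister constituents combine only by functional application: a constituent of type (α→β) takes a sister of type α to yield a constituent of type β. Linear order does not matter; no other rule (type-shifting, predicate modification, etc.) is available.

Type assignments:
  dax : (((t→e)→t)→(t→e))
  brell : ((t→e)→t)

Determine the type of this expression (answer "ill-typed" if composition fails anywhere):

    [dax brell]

(t→e)

[dax brell]: dax is (((t→e)→t)→(t→e)), brell is ((t→e)→t); result (t→e).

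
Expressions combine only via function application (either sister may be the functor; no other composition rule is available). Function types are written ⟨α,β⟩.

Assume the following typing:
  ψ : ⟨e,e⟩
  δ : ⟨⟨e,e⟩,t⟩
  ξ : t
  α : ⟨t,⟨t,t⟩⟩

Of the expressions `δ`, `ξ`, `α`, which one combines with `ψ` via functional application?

δ — combines: δ : ⟨⟨e,e⟩,t⟩ takes ψ : ⟨e,e⟩ as argument, giving t.
ξ : t — neither side's domain matches the other.
α : ⟨t,⟨t,t⟩⟩ — neither side's domain matches the other.

δ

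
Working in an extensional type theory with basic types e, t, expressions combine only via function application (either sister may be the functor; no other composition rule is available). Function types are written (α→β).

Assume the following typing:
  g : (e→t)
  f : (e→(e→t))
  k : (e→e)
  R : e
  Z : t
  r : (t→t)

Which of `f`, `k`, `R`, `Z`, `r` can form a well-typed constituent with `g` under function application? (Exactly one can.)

R

f : (e→(e→t)) — does not combine with g.
k : (e→e) — does not combine with g.
R — combines: g : (e→t) takes R : e as argument, giving t.
Z : t — does not combine with g.
r : (t→t) — does not combine with g.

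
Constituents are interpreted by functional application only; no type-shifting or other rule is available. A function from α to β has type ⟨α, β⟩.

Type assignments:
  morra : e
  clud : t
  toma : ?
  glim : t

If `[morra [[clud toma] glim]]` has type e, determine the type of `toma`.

For [morra [[clud toma] glim]] to have type e with morra of type e, [[clud toma] glim] must be the function: [[clud toma] glim] : ⟨e, e⟩.
For [[clud toma] glim] to have type ⟨e, e⟩ with glim of type t, [clud toma] must be the function: [clud toma] : ⟨t, ⟨e, e⟩⟩.
For [clud toma] to have type ⟨t, ⟨e, e⟩⟩ with clud of type t, toma must be the function: toma : ⟨t, ⟨t, ⟨e, e⟩⟩⟩.

⟨t, ⟨t, ⟨e, e⟩⟩⟩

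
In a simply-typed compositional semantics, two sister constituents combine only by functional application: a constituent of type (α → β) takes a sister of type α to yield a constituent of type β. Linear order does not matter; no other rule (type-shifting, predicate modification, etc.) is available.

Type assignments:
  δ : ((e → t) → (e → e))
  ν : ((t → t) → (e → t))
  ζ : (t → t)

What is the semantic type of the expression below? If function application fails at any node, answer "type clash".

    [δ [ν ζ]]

(e → e)

At [ν ζ], ν : ((t → t) → (e → t)) takes ζ : (t → t), giving (e → t).
At [δ [ν ζ]], δ : ((e → t) → (e → e)) takes [ν ζ] : (e → t), giving (e → e).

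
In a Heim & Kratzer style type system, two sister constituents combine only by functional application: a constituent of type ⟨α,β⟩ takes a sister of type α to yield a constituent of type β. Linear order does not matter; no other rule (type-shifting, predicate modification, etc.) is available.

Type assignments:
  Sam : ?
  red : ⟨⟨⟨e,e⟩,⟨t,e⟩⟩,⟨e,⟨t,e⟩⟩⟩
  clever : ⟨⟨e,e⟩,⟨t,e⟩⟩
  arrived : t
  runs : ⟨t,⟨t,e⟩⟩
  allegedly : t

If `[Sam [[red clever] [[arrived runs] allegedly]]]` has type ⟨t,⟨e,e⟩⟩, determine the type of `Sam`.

[Sam [[red clever] [[arrived runs] allegedly]]] is required to be ⟨t,⟨e,e⟩⟩. [[red clever] [[arrived runs] allegedly]] : ⟨t,e⟩ cannot yield ⟨t,⟨e,e⟩⟩ as functor, so Sam : ⟨⟨t,e⟩,⟨t,⟨e,e⟩⟩⟩.

⟨⟨t,e⟩,⟨t,⟨e,e⟩⟩⟩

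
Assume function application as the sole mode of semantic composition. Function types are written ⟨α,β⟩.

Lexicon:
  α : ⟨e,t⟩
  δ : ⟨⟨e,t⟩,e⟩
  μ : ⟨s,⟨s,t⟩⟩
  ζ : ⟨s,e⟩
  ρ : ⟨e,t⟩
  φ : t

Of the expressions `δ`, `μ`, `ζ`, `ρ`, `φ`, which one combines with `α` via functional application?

δ

δ — combines: δ : ⟨⟨e,t⟩,e⟩ takes α : ⟨e,t⟩ as argument, giving e.
μ : ⟨s,⟨s,t⟩⟩ — α needs e; μ needs s; neither fits.
ζ : ⟨s,e⟩ — α needs e; ζ needs s; neither fits.
ρ : ⟨e,t⟩ — α needs e; ρ needs e; neither fits.
φ : t — α needs e; φ needs nothing (atomic); neither fits.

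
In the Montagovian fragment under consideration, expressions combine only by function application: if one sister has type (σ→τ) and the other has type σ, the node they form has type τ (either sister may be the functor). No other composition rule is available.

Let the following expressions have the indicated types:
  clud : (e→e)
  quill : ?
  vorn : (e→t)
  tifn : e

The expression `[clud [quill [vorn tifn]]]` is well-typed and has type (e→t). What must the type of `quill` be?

(t→((e→e)→(e→t)))

[clud [quill [vorn tifn]]] is required to be (e→t). clud : (e→e) cannot yield (e→t) as functor, so [quill [vorn tifn]] : ((e→e)→(e→t)).
[quill [vorn tifn]] is required to be ((e→e)→(e→t)). [vorn tifn] : t cannot yield ((e→e)→(e→t)) as functor, so quill : (t→((e→e)→(e→t))).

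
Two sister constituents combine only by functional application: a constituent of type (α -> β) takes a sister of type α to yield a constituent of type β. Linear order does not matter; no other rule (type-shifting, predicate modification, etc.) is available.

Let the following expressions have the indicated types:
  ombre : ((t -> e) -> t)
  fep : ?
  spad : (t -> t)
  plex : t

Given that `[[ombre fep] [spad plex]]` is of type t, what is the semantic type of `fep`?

(((t -> e) -> t) -> (t -> t))

[[ombre fep] [spad plex]] is required to be t. [spad plex] : t cannot yield t as functor, so [ombre fep] : (t -> t).
[ombre fep] is required to be (t -> t). ombre : ((t -> e) -> t) cannot yield (t -> t) as functor, so fep : (((t -> e) -> t) -> (t -> t)).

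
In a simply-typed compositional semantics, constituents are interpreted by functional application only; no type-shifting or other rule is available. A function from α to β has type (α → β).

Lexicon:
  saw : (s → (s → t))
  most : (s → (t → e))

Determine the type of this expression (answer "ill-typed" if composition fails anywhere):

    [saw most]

At [saw most]: neither (s → (s → t)) nor (s → (t → e)) can take the other as argument; the node is ill-typed.

ill-typed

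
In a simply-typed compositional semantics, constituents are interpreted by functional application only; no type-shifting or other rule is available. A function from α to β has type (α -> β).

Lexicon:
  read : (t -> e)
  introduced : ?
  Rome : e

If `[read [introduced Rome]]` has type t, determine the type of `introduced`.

(e -> ((t -> e) -> t))

For [read [introduced Rome]] to have type t with read of type (t -> e), [introduced Rome] must be the function: [introduced Rome] : ((t -> e) -> t).
For [introduced Rome] to have type ((t -> e) -> t) with Rome of type e, introduced must be the function: introduced : (e -> ((t -> e) -> t)).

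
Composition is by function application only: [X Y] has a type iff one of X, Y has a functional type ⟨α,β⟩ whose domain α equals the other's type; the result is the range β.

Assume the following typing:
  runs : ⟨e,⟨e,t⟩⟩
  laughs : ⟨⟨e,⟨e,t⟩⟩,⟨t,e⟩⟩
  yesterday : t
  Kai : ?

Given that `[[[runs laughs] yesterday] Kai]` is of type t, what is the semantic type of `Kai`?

⟨e,t⟩

[[[runs laughs] yesterday] Kai] must have type t. The sister [[runs laughs] yesterday] has type e; that is not a function onto t, so Kai must be the functor, of type ⟨e,t⟩.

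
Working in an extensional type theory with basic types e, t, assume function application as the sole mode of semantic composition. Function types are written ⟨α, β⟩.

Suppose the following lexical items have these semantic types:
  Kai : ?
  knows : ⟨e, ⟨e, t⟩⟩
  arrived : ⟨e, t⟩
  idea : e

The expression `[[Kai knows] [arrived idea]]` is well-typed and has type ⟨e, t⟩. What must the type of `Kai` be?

At [[Kai knows] [arrived idea]] (required: ⟨e, t⟩): [arrived idea] is t, which is not a function with range ⟨e, t⟩; hence [Kai knows] is the functor — type ⟨t, ⟨e, t⟩⟩.
At [Kai knows] (required: ⟨t, ⟨e, t⟩⟩): knows is ⟨e, ⟨e, t⟩⟩, which is not a function with range ⟨t, ⟨e, t⟩⟩; hence Kai is the functor — type ⟨⟨e, ⟨e, t⟩⟩, ⟨t, ⟨e, t⟩⟩⟩.

⟨⟨e, ⟨e, t⟩⟩, ⟨t, ⟨e, t⟩⟩⟩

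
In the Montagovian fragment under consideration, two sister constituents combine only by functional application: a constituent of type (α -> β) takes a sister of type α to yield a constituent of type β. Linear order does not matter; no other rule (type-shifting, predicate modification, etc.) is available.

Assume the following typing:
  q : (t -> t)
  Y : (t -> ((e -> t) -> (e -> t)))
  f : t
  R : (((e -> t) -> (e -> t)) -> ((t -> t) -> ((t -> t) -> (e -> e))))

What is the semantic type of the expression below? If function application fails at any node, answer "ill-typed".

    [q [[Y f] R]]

((t -> t) -> (e -> e))

[Y f]: Y is (t -> ((e -> t) -> (e -> t))), f is t; result ((e -> t) -> (e -> t)).
[[Y f] R]: R is (((e -> t) -> (e -> t)) -> ((t -> t) -> ((t -> t) -> (e -> e)))), [Y f] is ((e -> t) -> (e -> t)); result ((t -> t) -> ((t -> t) -> (e -> e))).
[q [[Y f] R]]: [[Y f] R] is ((t -> t) -> ((t -> t) -> (e -> e))), q is (t -> t); result ((t -> t) -> (e -> e)).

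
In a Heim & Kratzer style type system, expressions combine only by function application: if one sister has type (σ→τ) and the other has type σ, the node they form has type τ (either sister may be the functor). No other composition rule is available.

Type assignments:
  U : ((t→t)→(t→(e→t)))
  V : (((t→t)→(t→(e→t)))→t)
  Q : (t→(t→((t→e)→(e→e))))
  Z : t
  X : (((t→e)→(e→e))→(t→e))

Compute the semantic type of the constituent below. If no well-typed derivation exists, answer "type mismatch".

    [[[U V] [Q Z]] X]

(t→e)

[U V]: (((t→t)→(t→(e→t)))→t) applied to ((t→t)→(t→(e→t))) yields t.
[Q Z]: (t→(t→((t→e)→(e→e)))) applied to t yields (t→((t→e)→(e→e))).
[[U V] [Q Z]]: (t→((t→e)→(e→e))) applied to t yields ((t→e)→(e→e)).
[[[U V] [Q Z]] X]: (((t→e)→(e→e))→(t→e)) applied to ((t→e)→(e→e)) yields (t→e).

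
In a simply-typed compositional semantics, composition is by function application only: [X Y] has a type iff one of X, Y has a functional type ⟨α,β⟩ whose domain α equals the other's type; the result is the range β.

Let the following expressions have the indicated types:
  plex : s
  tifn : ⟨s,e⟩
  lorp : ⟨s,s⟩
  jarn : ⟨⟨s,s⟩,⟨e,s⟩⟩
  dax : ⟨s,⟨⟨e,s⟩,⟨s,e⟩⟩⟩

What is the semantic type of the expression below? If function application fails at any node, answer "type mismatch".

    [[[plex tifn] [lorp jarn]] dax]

⟨⟨e,s⟩,⟨s,e⟩⟩

[plex tifn]: functor tifn : ⟨s,e⟩, argument plex : s; result e.
[lorp jarn]: functor jarn : ⟨⟨s,s⟩,⟨e,s⟩⟩, argument lorp : ⟨s,s⟩; result ⟨e,s⟩.
[[plex tifn] [lorp jarn]]: functor [lorp jarn] : ⟨e,s⟩, argument [plex tifn] : e; result s.
[[[plex tifn] [lorp jarn]] dax]: functor dax : ⟨s,⟨⟨e,s⟩,⟨s,e⟩⟩⟩, argument [[plex tifn] [lorp jarn]] : s; result ⟨⟨e,s⟩,⟨s,e⟩⟩.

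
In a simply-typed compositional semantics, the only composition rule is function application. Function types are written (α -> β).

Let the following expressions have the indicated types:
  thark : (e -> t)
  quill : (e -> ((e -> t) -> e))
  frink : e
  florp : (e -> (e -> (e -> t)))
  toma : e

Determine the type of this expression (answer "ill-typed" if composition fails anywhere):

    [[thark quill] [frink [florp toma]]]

ill-typed

[thark quill]: (e -> t) and (e -> ((e -> t) -> e)) cannot combine by function application — type clash.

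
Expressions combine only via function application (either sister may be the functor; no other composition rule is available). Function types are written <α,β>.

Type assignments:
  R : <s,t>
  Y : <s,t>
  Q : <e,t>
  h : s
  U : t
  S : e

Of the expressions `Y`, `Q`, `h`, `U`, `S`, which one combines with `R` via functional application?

Y : <s,t> — neither side's domain matches the other.
Q : <e,t> — neither side's domain matches the other.
h — combines: R : <s,t> takes h : s as argument, giving t.
U : t — neither side's domain matches the other.
S : e — neither side's domain matches the other.

h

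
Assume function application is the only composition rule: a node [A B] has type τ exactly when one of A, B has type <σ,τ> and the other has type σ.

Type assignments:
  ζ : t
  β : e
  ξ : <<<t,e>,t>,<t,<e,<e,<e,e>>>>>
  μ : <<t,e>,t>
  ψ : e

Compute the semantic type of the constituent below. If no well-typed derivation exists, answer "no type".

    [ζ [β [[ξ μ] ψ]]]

no type

[ξ μ] — ξ of type <<<t,e>,t>,<t,<e,<e,<e,e>>>>> combines with μ of type <<t,e>,t>: type <t,<e,<e,<e,e>>>>.
[[ξ μ] ψ]: <t,<e,<e,<e,e>>>> with e — neither is a function whose domain matches the other; composition fails here.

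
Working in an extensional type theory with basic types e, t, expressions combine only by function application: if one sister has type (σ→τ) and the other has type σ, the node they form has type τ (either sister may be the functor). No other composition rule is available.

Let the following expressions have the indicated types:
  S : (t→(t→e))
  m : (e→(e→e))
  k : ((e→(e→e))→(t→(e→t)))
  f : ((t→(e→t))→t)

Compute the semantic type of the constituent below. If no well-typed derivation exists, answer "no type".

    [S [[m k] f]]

[m k]: k is ((e→(e→e))→(t→(e→t))), m is (e→(e→e)); result (t→(e→t)).
[[m k] f]: f is ((t→(e→t))→t), [m k] is (t→(e→t)); result t.
[S [[m k] f]]: S is (t→(t→e)), [[m k] f] is t; result (t→e).

(t→e)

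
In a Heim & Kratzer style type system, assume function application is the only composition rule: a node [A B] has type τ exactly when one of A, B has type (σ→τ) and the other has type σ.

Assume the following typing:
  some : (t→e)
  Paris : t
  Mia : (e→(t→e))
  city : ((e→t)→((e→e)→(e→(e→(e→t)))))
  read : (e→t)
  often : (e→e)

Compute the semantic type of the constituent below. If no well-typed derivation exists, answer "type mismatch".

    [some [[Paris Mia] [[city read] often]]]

type mismatch

[Paris Mia]: t with (e→(t→e)) — neither is a function whose domain matches the other; composition fails here.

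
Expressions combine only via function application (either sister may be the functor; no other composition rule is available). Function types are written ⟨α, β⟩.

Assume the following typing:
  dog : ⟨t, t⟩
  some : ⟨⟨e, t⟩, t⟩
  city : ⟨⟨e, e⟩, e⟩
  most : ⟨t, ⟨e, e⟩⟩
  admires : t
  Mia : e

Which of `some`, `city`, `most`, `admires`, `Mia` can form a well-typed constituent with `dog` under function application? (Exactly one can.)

admires

some : ⟨⟨e, t⟩, t⟩ — does not combine with dog.
city : ⟨⟨e, e⟩, e⟩ — does not combine with dog.
most : ⟨t, ⟨e, e⟩⟩ — does not combine with dog.
admires — combines: dog : ⟨t, t⟩ takes admires : t as argument, giving t.
Mia : e — does not combine with dog.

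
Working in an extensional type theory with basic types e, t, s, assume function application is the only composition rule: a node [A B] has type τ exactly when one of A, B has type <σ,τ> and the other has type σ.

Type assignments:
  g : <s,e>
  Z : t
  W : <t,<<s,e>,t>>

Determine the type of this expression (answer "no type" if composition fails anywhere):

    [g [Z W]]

t

At [Z W], W : <t,<<s,e>,t>> takes Z : t, giving <<s,e>,t>.
At [g [Z W]], [Z W] : <<s,e>,t> takes g : <s,e>, giving t.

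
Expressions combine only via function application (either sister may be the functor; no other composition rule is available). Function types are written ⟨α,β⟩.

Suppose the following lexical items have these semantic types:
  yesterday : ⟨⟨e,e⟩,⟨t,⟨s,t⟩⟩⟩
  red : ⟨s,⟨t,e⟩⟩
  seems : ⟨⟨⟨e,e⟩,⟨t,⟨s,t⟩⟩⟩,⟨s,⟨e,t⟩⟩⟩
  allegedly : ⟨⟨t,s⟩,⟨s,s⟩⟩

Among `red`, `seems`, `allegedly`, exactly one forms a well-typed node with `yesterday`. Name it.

seems

red : ⟨s,⟨t,e⟩⟩ — no; yesterday wants ⟨e,e⟩, and red wants s.
seems — combines: seems : ⟨⟨⟨e,e⟩,⟨t,⟨s,t⟩⟩⟩,⟨s,⟨e,t⟩⟩⟩ takes yesterday : ⟨⟨e,e⟩,⟨t,⟨s,t⟩⟩⟩ as argument, giving ⟨s,⟨e,t⟩⟩.
allegedly : ⟨⟨t,s⟩,⟨s,s⟩⟩ — no; yesterday wants ⟨e,e⟩, and allegedly wants ⟨t,s⟩.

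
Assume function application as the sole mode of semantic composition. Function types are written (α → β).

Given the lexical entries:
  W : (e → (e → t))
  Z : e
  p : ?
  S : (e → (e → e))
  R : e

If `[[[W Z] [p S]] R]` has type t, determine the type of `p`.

((e → (e → e)) → ((e → t) → (e → t)))

At [[[W Z] [p S]] R] (required: t): R is e, which is not a function with range t; hence [[W Z] [p S]] is the functor — type (e → t).
At [[W Z] [p S]] (required: (e → t)): [W Z] is (e → t), which is not a function with range (e → t); hence [p S] is the functor — type ((e → t) → (e → t)).
At [p S] (required: ((e → t) → (e → t))): S is (e → (e → e)), which is not a function with range ((e → t) → (e → t)); hence p is the functor — type ((e → (e → e)) → ((e → t) → (e → t))).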